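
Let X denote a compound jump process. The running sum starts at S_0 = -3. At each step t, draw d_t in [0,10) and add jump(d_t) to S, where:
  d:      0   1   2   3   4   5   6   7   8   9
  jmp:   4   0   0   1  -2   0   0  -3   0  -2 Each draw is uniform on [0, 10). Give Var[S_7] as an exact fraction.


Outcome values over d=0..9: [4, 0, 0, 1, -2, 0, 0, -3, 0, -2]
Σy = -2, Σy² = 34, M = 10
μ = -2/10 = -1/5,  σ² = 34/10 − (-1/5)² = 84/25
Independent increments: Var[S_7] = 7·σ² = 7·(84/25) = 588/25

588/25


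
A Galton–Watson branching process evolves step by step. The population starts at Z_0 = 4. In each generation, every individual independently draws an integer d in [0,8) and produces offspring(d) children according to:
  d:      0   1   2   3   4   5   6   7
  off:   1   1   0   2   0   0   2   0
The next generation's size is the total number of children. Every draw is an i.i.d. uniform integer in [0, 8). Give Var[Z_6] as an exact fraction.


Outcome values over d=0..7: [1, 1, 0, 2, 0, 0, 2, 0]
Σy = 6, Σy² = 10, M = 8
μ = 6/8 = 3/4,  σ² = 10/8 − (3/4)² = 11/16
V_0 = 0, E_0 = 4
V_1 = 11/16·E_0 + (3/4)²·V_0 = 11/4;  E_1 = 3
V_2 = 11/16·E_1 + (3/4)²·V_1 = 231/64;  E_2 = 9/4
V_3 = 11/16·E_2 + (3/4)²·V_2 = 3663/1024;  E_3 = 27/16
V_4 = 11/16·E_3 + (3/4)²·V_3 = 51975/16384;  E_4 = 81/64
V_5 = 11/16·E_4 + (3/4)²·V_4 = 695871/262144;  E_5 = 243/256
V_6 = 11/16·E_5 + (3/4)²·V_5 = 8999991/4194304;  E_6 = 729/1024

8999991/4194304


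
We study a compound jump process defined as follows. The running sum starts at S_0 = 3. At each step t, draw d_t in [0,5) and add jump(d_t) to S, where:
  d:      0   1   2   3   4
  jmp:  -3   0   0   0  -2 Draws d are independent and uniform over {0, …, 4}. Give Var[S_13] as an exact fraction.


104/5

Outcome values over d=0..4: [-3, 0, 0, 0, -2]
Σy = -5, Σy² = 13, M = 5
μ = -5/5 = -1,  σ² = 13/5 − (-1)² = 8/5
Independent increments: Var[S_13] = 13·σ² = 13·(8/5) = 104/5


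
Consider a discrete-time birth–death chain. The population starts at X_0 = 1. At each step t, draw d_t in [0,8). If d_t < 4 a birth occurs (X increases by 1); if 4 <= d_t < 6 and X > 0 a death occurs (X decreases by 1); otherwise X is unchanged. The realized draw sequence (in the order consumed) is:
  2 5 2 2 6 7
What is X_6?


t=0: X=1, d=2 → birth, X_1=2
t=1: X=2, d=5 → death, X_2=1
t=2: X=1, d=2 → birth, X_3=2
t=3: X=2, d=2 → birth, X_4=3
t=4: X=3, d=6 → hold, X_5=3
t=5: X=3, d=7 → hold, X_6=3

3


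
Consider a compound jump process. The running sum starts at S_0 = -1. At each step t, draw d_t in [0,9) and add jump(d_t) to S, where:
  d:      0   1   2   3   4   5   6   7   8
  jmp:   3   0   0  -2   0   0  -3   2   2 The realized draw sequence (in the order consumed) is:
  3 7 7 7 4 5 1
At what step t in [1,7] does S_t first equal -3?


t=0: S=-1, d=3, jump=-2, S_1=-3
t=1: S=-3, d=7, jump=2, S_2=-1
t=2: S=-1, d=7, jump=2, S_3=1
t=3: S=1, d=7, jump=2, S_4=3
t=4: S=3, d=4, jump=0, S_5=3
t=5: S=3, d=5, jump=0, S_6=3
t=6: S=3, d=1, jump=0, S_7=3

1


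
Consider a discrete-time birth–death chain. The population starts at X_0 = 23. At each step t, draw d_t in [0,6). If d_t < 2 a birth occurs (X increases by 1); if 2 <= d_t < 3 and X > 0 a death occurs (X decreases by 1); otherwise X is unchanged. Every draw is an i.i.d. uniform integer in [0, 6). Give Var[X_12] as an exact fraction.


X can drop by at most 1 per step and X_0 = 23 > T = 12, so X_t >= 23 − t >= 11 > 0 for every t <= 12: the floor at 0 (the 'and X > 0' condition) never binds. Hence X_12 = X_0 + Σ_{t<12} Y_t with i.i.d. increments Y_t = y(d_t) ∈ {+1, −1, 0}.
Outcome values over d=0..5: [1, 1, -1, 0, 0, 0]
Σy = 1, Σy² = 3, M = 6
μ = 1/6 = 1/6,  σ² = 3/6 − (1/6)² = 17/36
Independent increments: Var[X_12] = 12·σ² = 12·(17/36) = 17/3

17/3


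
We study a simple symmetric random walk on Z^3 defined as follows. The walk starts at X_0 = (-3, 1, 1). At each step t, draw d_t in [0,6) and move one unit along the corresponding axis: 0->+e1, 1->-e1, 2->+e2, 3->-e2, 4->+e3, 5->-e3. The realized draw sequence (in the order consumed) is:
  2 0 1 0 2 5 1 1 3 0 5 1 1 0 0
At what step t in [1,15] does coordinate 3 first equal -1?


11

t=0: X=(-3, 1, 1), d=2 → +e2, X_1=(-3, 2, 1)
t=1: X=(-3, 2, 1), d=0 → +e1, X_2=(-2, 2, 1)
t=2: X=(-2, 2, 1), d=1 → -e1, X_3=(-3, 2, 1)
t=3: X=(-3, 2, 1), d=0 → +e1, X_4=(-2, 2, 1)
t=4: X=(-2, 2, 1), d=2 → +e2, X_5=(-2, 3, 1)
t=5: X=(-2, 3, 1), d=5 → -e3, X_6=(-2, 3, 0)
t=6: X=(-2, 3, 0), d=1 → -e1, X_7=(-3, 3, 0)
t=7: X=(-3, 3, 0), d=1 → -e1, X_8=(-4, 3, 0)
t=8: X=(-4, 3, 0), d=3 → -e2, X_9=(-4, 2, 0)
t=9: X=(-4, 2, 0), d=0 → +e1, X_10=(-3, 2, 0)
t=10: X=(-3, 2, 0), d=5 → -e3, X_11=(-3, 2, -1)
t=11: X=(-3, 2, -1), d=1 → -e1, X_12=(-4, 2, -1)
t=12: X=(-4, 2, -1), d=1 → -e1, X_13=(-5, 2, -1)
t=13: X=(-5, 2, -1), d=0 → +e1, X_14=(-4, 2, -1)
t=14: X=(-4, 2, -1), d=0 → +e1, X_15=(-3, 2, -1)


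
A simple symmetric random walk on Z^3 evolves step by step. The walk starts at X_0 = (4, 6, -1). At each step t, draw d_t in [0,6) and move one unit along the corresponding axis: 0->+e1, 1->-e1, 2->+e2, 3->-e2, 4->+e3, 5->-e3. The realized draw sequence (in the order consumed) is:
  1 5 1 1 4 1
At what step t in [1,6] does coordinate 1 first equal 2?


3

t=0: X=(4, 6, -1), d=1 → -e1, X_1=(3, 6, -1)
t=1: X=(3, 6, -1), d=5 → -e3, X_2=(3, 6, -2)
t=2: X=(3, 6, -2), d=1 → -e1, X_3=(2, 6, -2)
t=3: X=(2, 6, -2), d=1 → -e1, X_4=(1, 6, -2)
t=4: X=(1, 6, -2), d=4 → +e3, X_5=(1, 6, -1)
t=5: X=(1, 6, -1), d=1 → -e1, X_6=(0, 6, -1)


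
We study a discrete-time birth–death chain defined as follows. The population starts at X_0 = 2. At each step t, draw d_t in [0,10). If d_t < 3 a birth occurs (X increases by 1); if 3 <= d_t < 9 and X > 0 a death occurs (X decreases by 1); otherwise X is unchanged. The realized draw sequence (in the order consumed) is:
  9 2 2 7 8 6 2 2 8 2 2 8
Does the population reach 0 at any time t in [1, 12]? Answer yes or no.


no

t=0: X=2, d=9 → hold, X_1=2
t=1: X=2, d=2 → birth, X_2=3
t=2: X=3, d=2 → birth, X_3=4
t=3: X=4, d=7 → death, X_4=3
t=4: X=3, d=8 → death, X_5=2
t=5: X=2, d=6 → death, X_6=1
t=6: X=1, d=2 → birth, X_7=2
t=7: X=2, d=2 → birth, X_8=3
t=8: X=3, d=8 → death, X_9=2
t=9: X=2, d=2 → birth, X_10=3
t=10: X=3, d=2 → birth, X_11=4
t=11: X=4, d=8 → death, X_12=3


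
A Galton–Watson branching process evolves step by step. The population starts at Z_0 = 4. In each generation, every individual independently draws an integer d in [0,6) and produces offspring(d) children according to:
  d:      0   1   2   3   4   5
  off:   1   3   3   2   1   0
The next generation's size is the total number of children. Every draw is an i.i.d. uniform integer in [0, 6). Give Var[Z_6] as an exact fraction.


1024100000/531441

Outcome values over d=0..5: [1, 3, 3, 2, 1, 0]
Σy = 10, Σy² = 24, M = 6
μ = 10/6 = 5/3,  σ² = 24/6 − (5/3)² = 11/9
V_0 = 0, E_0 = 4
V_1 = 11/9·E_0 + (5/3)²·V_0 = 44/9;  E_1 = 20/3
V_2 = 11/9·E_1 + (5/3)²·V_1 = 1760/81;  E_2 = 100/9
V_3 = 11/9·E_2 + (5/3)²·V_2 = 53900/729;  E_3 = 500/27
V_4 = 11/9·E_3 + (5/3)²·V_3 = 1496000/6561;  E_4 = 2500/81
V_5 = 11/9·E_4 + (5/3)²·V_4 = 39627500/59049;  E_5 = 12500/243
V_6 = 11/9·E_5 + (5/3)²·V_5 = 1024100000/531441;  E_6 = 62500/729


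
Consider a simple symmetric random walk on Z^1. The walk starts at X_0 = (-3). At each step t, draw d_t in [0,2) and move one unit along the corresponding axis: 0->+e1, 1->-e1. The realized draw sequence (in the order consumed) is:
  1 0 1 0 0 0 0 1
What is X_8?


(-1)

t=0: X=(-3), d=1 → -e1, X_1=(-4)
t=1: X=(-4), d=0 → +e1, X_2=(-3)
t=2: X=(-3), d=1 → -e1, X_3=(-4)
t=3: X=(-4), d=0 → +e1, X_4=(-3)
t=4: X=(-3), d=0 → +e1, X_5=(-2)
t=5: X=(-2), d=0 → +e1, X_6=(-1)
t=6: X=(-1), d=0 → +e1, X_7=(0)
t=7: X=(0), d=1 → -e1, X_8=(-1)


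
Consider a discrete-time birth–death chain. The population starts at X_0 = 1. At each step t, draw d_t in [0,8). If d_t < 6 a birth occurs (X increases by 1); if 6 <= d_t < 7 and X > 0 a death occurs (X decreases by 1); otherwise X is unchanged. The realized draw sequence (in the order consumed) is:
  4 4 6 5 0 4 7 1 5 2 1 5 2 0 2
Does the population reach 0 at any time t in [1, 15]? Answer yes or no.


no

t=0: X=1, d=4 → birth, X_1=2
t=1: X=2, d=4 → birth, X_2=3
t=2: X=3, d=6 → death, X_3=2
t=3: X=2, d=5 → birth, X_4=3
t=4: X=3, d=0 → birth, X_5=4
t=5: X=4, d=4 → birth, X_6=5
t=6: X=5, d=7 → hold, X_7=5
t=7: X=5, d=1 → birth, X_8=6
t=8: X=6, d=5 → birth, X_9=7
t=9: X=7, d=2 → birth, X_10=8
t=10: X=8, d=1 → birth, X_11=9
t=11: X=9, d=5 → birth, X_12=10
t=12: X=10, d=2 → birth, X_13=11
t=13: X=11, d=0 → birth, X_14=12
t=14: X=12, d=2 → birth, X_15=13


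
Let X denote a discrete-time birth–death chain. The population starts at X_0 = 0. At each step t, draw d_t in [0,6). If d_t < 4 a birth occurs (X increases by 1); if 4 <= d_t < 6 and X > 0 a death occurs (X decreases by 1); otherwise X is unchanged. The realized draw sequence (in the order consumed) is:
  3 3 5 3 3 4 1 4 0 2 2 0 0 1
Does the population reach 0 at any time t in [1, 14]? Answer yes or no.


no

t=0: X=0, d=3 → birth, X_1=1
t=1: X=1, d=3 → birth, X_2=2
t=2: X=2, d=5 → death, X_3=1
t=3: X=1, d=3 → birth, X_4=2
t=4: X=2, d=3 → birth, X_5=3
t=5: X=3, d=4 → death, X_6=2
t=6: X=2, d=1 → birth, X_7=3
t=7: X=3, d=4 → death, X_8=2
t=8: X=2, d=0 → birth, X_9=3
t=9: X=3, d=2 → birth, X_10=4
t=10: X=4, d=2 → birth, X_11=5
t=11: X=5, d=0 → birth, X_12=6
t=12: X=6, d=0 → birth, X_13=7
t=13: X=7, d=1 → birth, X_14=8


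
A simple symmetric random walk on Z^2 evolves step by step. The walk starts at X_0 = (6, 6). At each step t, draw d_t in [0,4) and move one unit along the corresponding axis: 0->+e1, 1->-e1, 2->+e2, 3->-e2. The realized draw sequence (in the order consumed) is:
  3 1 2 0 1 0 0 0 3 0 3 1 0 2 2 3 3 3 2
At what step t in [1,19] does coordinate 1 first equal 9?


t=0: X=(6, 6), d=3 → -e2, X_1=(6, 5)
t=1: X=(6, 5), d=1 → -e1, X_2=(5, 5)
t=2: X=(5, 5), d=2 → +e2, X_3=(5, 6)
t=3: X=(5, 6), d=0 → +e1, X_4=(6, 6)
t=4: X=(6, 6), d=1 → -e1, X_5=(5, 6)
t=5: X=(5, 6), d=0 → +e1, X_6=(6, 6)
t=6: X=(6, 6), d=0 → +e1, X_7=(7, 6)
t=7: X=(7, 6), d=0 → +e1, X_8=(8, 6)
t=8: X=(8, 6), d=3 → -e2, X_9=(8, 5)
t=9: X=(8, 5), d=0 → +e1, X_10=(9, 5)
t=10: X=(9, 5), d=3 → -e2, X_11=(9, 4)
t=11: X=(9, 4), d=1 → -e1, X_12=(8, 4)
t=12: X=(8, 4), d=0 → +e1, X_13=(9, 4)
t=13: X=(9, 4), d=2 → +e2, X_14=(9, 5)
t=14: X=(9, 5), d=2 → +e2, X_15=(9, 6)
t=15: X=(9, 6), d=3 → -e2, X_16=(9, 5)
t=16: X=(9, 5), d=3 → -e2, X_17=(9, 4)
t=17: X=(9, 4), d=3 → -e2, X_18=(9, 3)
t=18: X=(9, 3), d=2 → +e2, X_19=(9, 4)

10


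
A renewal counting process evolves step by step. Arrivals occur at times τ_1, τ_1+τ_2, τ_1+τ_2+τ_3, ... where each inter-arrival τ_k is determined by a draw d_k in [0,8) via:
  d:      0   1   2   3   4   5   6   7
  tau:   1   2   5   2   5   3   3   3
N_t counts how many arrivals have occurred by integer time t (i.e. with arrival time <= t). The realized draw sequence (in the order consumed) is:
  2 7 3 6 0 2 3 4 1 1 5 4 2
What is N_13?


4

draw d_1=2: τ_1=5, arrival time A_1=5
draw d_2=7: τ_2=3, arrival time A_2=8
draw d_3=3: τ_3=2, arrival time A_3=10
draw d_4=6: τ_4=3, arrival time A_4=13
draw d_5=0: τ_5=1, arrival time A_5=14
draw d_6=2: τ_6=5, arrival time A_6=19
draw d_7=3: τ_7=2, arrival time A_7=21
draw d_8=4: τ_8=5, arrival time A_8=26
draw d_9=1: τ_9=2, arrival time A_9=28
draw d_10=1: τ_10=2, arrival time A_10=30
draw d_11=5: τ_11=3, arrival time A_11=33
draw d_12=4: τ_12=5, arrival time A_12=38
draw d_13=2: τ_13=5, arrival time A_13=43
N_t over t=0..13: 0:0 1:0 2:0 3:0 4:0 5:1 6:1 7:1 8:2 9:2 10:3 11:3 12:3 13:4


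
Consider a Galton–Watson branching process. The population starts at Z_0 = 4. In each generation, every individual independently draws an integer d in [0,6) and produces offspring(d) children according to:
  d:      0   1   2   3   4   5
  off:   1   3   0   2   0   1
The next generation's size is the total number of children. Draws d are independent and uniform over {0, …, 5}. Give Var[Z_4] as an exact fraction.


Outcome values over d=0..5: [1, 3, 0, 2, 0, 1]
Σy = 7, Σy² = 15, M = 6
μ = 7/6 = 7/6,  σ² = 15/6 − (7/6)² = 41/36
V_0 = 0, E_0 = 4
V_1 = 41/36·E_0 + (7/6)²·V_0 = 41/9;  E_1 = 14/3
V_2 = 41/36·E_1 + (7/6)²·V_1 = 3731/324;  E_2 = 49/9
V_3 = 41/36·E_2 + (7/6)²·V_2 = 255143/11664;  E_3 = 343/54
V_4 = 41/36·E_3 + (7/6)²·V_3 = 15539615/419904;  E_4 = 2401/324

15539615/419904


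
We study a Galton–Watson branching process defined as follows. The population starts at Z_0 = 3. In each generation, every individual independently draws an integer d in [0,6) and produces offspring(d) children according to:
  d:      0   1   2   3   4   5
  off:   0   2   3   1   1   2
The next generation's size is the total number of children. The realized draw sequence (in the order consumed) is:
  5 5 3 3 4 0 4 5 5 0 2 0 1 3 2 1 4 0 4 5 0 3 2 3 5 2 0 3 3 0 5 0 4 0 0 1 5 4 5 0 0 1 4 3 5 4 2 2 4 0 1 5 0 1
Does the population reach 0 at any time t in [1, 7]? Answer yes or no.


no

gen 0: Z_0=3, draws=[5, 5, 3], offspring=[2, 2, 1], Z_1=5
gen 1: Z_1=5, draws=[3, 4, 0, 4, 5], offspring=[1, 1, 0, 1, 2], Z_2=5
gen 2: Z_2=5, draws=[5, 0, 2, 0, 1], offspring=[2, 0, 3, 0, 2], Z_3=7
gen 3: Z_3=7, draws=[3, 2, 1, 4, 0, 4, 5], offspring=[1, 3, 2, 1, 0, 1, 2], Z_4=10
gen 4: Z_4=10, draws=[0, 3, 2, 3, 5, 2, 0, 3, 3, 0], offspring=[0, 1, 3, 1, 2, 3, 0, 1, 1, 0], Z_5=12
gen 5: Z_5=12, draws=[5, 0, 4, 0, 0, 1, 5, 4, 5, 0, 0, 1], offspring=[2, 0, 1, 0, 0, 2, 2, 1, 2, 0, 0, 2], Z_6=12
gen 6: Z_6=12, draws=[4, 3, 5, 4, 2, 2, 4, 0, 1, 5, 0, 1], offspring=[1, 1, 2, 1, 3, 3, 1, 0, 2, 2, 0, 2], Z_7=18


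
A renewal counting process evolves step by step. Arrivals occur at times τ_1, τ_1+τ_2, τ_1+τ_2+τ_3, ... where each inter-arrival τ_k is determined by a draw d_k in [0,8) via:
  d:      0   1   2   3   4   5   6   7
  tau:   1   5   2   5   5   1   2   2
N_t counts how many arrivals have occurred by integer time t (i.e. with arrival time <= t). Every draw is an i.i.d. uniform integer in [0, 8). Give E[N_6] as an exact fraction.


Inter-arrival values over d=0..7: [1, 5, 2, 5, 5, 1, 2, 2]
Each d has probability 1/8, so the pmf of τ is: f(1) = 1/4, f(2) = 3/8, f(5) = 3/8
Renewal equation for m(n) = E[N_n]: condition on τ_1 = k (if k <= n, one arrival plus a fresh copy on the remaining n−k steps): m(n) = F(n) + Σ_{k<=n} f(k)·m(n−k), where F(n) = P(τ <= n) and m(0) = 0
m(1) = F(1) = 1/4
m(2) = F(2) + f(1)·m(1) = 5/8 + 1/4·1/4 = 11/16
m(3) = F(3) + f(1)·m(2) + f(2)·m(1) = 5/8 + 1/4·11/16 + 3/8·1/4 = 57/64
m(4) = F(4) + f(1)·m(3) + f(2)·m(2) = 5/8 + 1/4·57/64 + 3/8·11/16 = 283/256
m(5) = F(5) + f(1)·m(4) + f(2)·m(3) = 1 + 1/4·283/256 + 3/8·57/64 = 1649/1024
m(6) = F(6) + f(1)·m(5) + f(2)·m(4) + f(5)·m(1) = 1 + 1/4·1649/1024 + 3/8·283/256 + 3/8·1/4 = 7827/4096
E[N_6] = m(6) = 7827/4096

7827/4096


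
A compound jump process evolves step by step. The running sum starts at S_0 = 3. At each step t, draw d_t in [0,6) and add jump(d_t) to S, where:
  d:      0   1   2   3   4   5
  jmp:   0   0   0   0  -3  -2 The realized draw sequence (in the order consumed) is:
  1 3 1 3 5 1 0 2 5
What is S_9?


t=0: S=3, d=1, jump=0, S_1=3
t=1: S=3, d=3, jump=0, S_2=3
t=2: S=3, d=1, jump=0, S_3=3
t=3: S=3, d=3, jump=0, S_4=3
t=4: S=3, d=5, jump=-2, S_5=1
t=5: S=1, d=1, jump=0, S_6=1
t=6: S=1, d=0, jump=0, S_7=1
t=7: S=1, d=2, jump=0, S_8=1
t=8: S=1, d=5, jump=-2, S_9=-1

-1


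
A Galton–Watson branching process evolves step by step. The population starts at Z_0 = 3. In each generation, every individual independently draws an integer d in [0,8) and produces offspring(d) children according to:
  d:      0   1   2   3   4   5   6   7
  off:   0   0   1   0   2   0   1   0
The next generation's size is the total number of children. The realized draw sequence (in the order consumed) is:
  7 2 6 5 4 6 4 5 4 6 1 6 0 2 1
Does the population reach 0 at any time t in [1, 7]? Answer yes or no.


gen 0: Z_0=3, draws=[7, 2, 6], offspring=[0, 1, 1], Z_1=2
gen 1: Z_1=2, draws=[5, 4], offspring=[0, 2], Z_2=2
gen 2: Z_2=2, draws=[6, 4], offspring=[1, 2], Z_3=3
gen 3: Z_3=3, draws=[5, 4, 6], offspring=[0, 2, 1], Z_4=3
gen 4: Z_4=3, draws=[1, 6, 0], offspring=[0, 1, 0], Z_5=1
gen 5: Z_5=1, draws=[2], offspring=[1], Z_6=1
gen 6: Z_6=1, draws=[1], offspring=[0], Z_7=0

yes


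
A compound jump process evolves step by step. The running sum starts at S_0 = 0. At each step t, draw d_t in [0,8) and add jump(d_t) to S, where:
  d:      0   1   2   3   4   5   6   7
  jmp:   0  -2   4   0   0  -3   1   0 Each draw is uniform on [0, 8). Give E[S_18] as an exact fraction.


0

Outcome values over d=0..7: [0, -2, 4, 0, 0, -3, 1, 0]
Σy = 0, Σy² = 30, M = 8
μ = 0/8 = 0,  σ² = 30/8 − (0)² = 15/4
E[S_18] = 0 + 18·(0) = 0


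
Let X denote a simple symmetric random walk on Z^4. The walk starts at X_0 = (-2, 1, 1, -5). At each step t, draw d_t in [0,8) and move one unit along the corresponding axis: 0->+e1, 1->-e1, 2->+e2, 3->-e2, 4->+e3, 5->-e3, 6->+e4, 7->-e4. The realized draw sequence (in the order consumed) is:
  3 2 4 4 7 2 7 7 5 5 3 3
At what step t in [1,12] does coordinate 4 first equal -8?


t=0: X=(-2, 1, 1, -5), d=3 → -e2, X_1=(-2, 0, 1, -5)
t=1: X=(-2, 0, 1, -5), d=2 → +e2, X_2=(-2, 1, 1, -5)
t=2: X=(-2, 1, 1, -5), d=4 → +e3, X_3=(-2, 1, 2, -5)
t=3: X=(-2, 1, 2, -5), d=4 → +e3, X_4=(-2, 1, 3, -5)
t=4: X=(-2, 1, 3, -5), d=7 → -e4, X_5=(-2, 1, 3, -6)
t=5: X=(-2, 1, 3, -6), d=2 → +e2, X_6=(-2, 2, 3, -6)
t=6: X=(-2, 2, 3, -6), d=7 → -e4, X_7=(-2, 2, 3, -7)
t=7: X=(-2, 2, 3, -7), d=7 → -e4, X_8=(-2, 2, 3, -8)
t=8: X=(-2, 2, 3, -8), d=5 → -e3, X_9=(-2, 2, 2, -8)
t=9: X=(-2, 2, 2, -8), d=5 → -e3, X_10=(-2, 2, 1, -8)
t=10: X=(-2, 2, 1, -8), d=3 → -e2, X_11=(-2, 1, 1, -8)
t=11: X=(-2, 1, 1, -8), d=3 → -e2, X_12=(-2, 0, 1, -8)

8


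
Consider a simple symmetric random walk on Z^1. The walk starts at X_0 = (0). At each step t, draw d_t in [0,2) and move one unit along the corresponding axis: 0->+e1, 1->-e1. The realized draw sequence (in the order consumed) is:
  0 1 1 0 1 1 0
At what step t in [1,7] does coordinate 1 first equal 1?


1

t=0: X=(0), d=0 → +e1, X_1=(1)
t=1: X=(1), d=1 → -e1, X_2=(0)
t=2: X=(0), d=1 → -e1, X_3=(-1)
t=3: X=(-1), d=0 → +e1, X_4=(0)
t=4: X=(0), d=1 → -e1, X_5=(-1)
t=5: X=(-1), d=1 → -e1, X_6=(-2)
t=6: X=(-2), d=0 → +e1, X_7=(-1)


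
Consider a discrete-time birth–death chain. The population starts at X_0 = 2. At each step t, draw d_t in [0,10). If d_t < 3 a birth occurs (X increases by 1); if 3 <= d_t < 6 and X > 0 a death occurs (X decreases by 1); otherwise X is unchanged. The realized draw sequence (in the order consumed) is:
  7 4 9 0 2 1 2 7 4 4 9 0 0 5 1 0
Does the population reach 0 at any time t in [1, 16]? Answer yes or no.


t=0: X=2, d=7 → hold, X_1=2
t=1: X=2, d=4 → death, X_2=1
t=2: X=1, d=9 → hold, X_3=1
t=3: X=1, d=0 → birth, X_4=2
t=4: X=2, d=2 → birth, X_5=3
t=5: X=3, d=1 → birth, X_6=4
t=6: X=4, d=2 → birth, X_7=5
t=7: X=5, d=7 → hold, X_8=5
t=8: X=5, d=4 → death, X_9=4
t=9: X=4, d=4 → death, X_10=3
t=10: X=3, d=9 → hold, X_11=3
t=11: X=3, d=0 → birth, X_12=4
t=12: X=4, d=0 → birth, X_13=5
t=13: X=5, d=5 → death, X_14=4
t=14: X=4, d=1 → birth, X_15=5
t=15: X=5, d=0 → birth, X_16=6

no


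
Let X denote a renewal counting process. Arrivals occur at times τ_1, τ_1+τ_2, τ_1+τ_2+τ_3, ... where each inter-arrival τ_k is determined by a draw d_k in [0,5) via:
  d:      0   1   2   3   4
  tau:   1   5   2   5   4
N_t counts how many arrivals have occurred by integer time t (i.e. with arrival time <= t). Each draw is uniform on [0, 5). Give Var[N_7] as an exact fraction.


Inter-arrival values over d=0..4: [1, 5, 2, 5, 4]
Each d has probability 1/5, so the pmf of τ is: f(1) = 1/5, f(2) = 1/5, f(4) = 1/5, f(5) = 2/5
Let p_n(j) = P(N_n = j), with p_0 = [1]. Condition on τ_1: p_n(0) = P(τ > n), and for j >= 1, p_n(j) = Σ_{k<=n} f(k)·p_{n−k}(j−1)
p_1 = [4/5, 1/5]  (j = 0..1)
p_2 = [3/5, 9/25, 1/25]  (j = 0..2)
p_3 = [3/5, 7/25, 14/125, 1/125]  (j = 0..3)
p_4 = [2/5, 11/25, 16/125, 19/625, 1/625]  (j = 0..4)
p_5 = [0, 19/25, 23/125, 6/125, 24/3125, 1/3125]  (j = 0..5)
p_6 = [0, 13/25, 49/125, 44/625, 49/3125, 29/15625, 1/15625]  (j = 0..6)
p_7 = [0, 9/25, 57/125, 96/625, 79/3125, 73/15625, 34/78125, 1/78125]  (j = 0..7)
E[N_7] = Σ j·p_7(j) = 145311/78125;  E[N_7²] = Σ j²·p_7(j) = 320623/78125
Var[N_7] = 320623/78125 − (145311/78125)² = 3933385154/6103515625

3933385154/6103515625


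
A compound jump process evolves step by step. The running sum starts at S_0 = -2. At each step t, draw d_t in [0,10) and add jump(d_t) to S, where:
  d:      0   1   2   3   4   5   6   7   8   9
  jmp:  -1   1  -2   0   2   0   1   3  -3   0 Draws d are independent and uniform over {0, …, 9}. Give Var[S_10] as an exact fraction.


Outcome values over d=0..9: [-1, 1, -2, 0, 2, 0, 1, 3, -3, 0]
Σy = 1, Σy² = 29, M = 10
μ = 1/10 = 1/10,  σ² = 29/10 − (1/10)² = 289/100
Independent increments: Var[S_10] = 10·σ² = 10·(289/100) = 289/10

289/10


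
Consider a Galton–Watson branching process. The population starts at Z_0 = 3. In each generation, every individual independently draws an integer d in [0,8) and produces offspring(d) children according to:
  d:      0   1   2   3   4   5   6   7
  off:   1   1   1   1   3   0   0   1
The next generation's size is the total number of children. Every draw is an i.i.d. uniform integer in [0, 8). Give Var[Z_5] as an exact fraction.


Outcome values over d=0..7: [1, 1, 1, 1, 3, 0, 0, 1]
Σy = 8, Σy² = 14, M = 8
μ = 8/8 = 1,  σ² = 14/8 − (1)² = 3/4
V_0 = 0, E_0 = 3
V_1 = 3/4·E_0 + (1)²·V_0 = 9/4;  E_1 = 3
V_2 = 3/4·E_1 + (1)²·V_1 = 9/2;  E_2 = 3
V_3 = 3/4·E_2 + (1)²·V_2 = 27/4;  E_3 = 3
V_4 = 3/4·E_3 + (1)²·V_3 = 9;  E_4 = 3
V_5 = 3/4·E_4 + (1)²·V_4 = 45/4;  E_5 = 3

45/4


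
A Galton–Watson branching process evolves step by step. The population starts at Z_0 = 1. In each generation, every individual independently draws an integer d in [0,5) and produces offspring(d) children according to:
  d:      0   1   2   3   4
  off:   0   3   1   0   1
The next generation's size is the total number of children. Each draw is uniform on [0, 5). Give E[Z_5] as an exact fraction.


1

Outcome values over d=0..4: [0, 3, 1, 0, 1]
Σy = 5, Σy² = 11, M = 5
μ = 5/5 = 1,  σ² = 11/5 − (1)² = 6/5
E[Z_0] = 1
E[Z_1] = 1·E[Z_0] = 1
E[Z_2] = 1·E[Z_1] = 1
E[Z_3] = 1·E[Z_2] = 1
E[Z_4] = 1·E[Z_3] = 1
E[Z_5] = 1·E[Z_4] = 1


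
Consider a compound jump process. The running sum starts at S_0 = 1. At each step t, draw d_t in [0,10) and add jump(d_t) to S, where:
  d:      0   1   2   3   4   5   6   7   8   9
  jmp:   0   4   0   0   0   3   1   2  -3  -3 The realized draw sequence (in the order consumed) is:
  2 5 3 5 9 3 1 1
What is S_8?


t=0: S=1, d=2, jump=0, S_1=1
t=1: S=1, d=5, jump=3, S_2=4
t=2: S=4, d=3, jump=0, S_3=4
t=3: S=4, d=5, jump=3, S_4=7
t=4: S=7, d=9, jump=-3, S_5=4
t=5: S=4, d=3, jump=0, S_6=4
t=6: S=4, d=1, jump=4, S_7=8
t=7: S=8, d=1, jump=4, S_8=12

12


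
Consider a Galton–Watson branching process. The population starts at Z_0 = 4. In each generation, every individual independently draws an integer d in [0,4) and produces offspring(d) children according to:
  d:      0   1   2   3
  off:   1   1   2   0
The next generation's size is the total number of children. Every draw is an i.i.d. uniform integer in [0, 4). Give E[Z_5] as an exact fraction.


4

Outcome values over d=0..3: [1, 1, 2, 0]
Σy = 4, Σy² = 6, M = 4
μ = 4/4 = 1,  σ² = 6/4 − (1)² = 1/2
E[Z_0] = 4
E[Z_1] = 1·E[Z_0] = 4
E[Z_2] = 1·E[Z_1] = 4
E[Z_3] = 1·E[Z_2] = 4
E[Z_4] = 1·E[Z_3] = 4
E[Z_5] = 1·E[Z_4] = 4


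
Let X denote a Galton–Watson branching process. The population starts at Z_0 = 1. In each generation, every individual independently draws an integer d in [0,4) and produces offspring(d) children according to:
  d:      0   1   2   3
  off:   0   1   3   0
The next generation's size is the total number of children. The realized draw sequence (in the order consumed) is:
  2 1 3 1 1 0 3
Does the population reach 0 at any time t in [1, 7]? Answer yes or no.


yes

gen 0: Z_0=1, draws=[2], offspring=[3], Z_1=3
gen 1: Z_1=3, draws=[1, 3, 1], offspring=[1, 0, 1], Z_2=2
gen 2: Z_2=2, draws=[1, 0], offspring=[1, 0], Z_3=1
gen 3: Z_3=1, draws=[3], offspring=[0], Z_4=0
gen 4: Z_4=0, draws=[], offspring=[], Z_5=0
gen 5: Z_5=0, draws=[], offspring=[], Z_6=0
gen 6: Z_6=0, draws=[], offspring=[], Z_7=0


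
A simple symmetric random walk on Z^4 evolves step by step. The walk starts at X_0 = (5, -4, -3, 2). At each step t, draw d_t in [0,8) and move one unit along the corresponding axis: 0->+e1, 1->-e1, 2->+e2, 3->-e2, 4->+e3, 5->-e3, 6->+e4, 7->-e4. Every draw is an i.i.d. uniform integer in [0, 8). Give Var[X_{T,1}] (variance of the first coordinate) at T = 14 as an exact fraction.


Outcome values over d=0..7: [1, -1, 0, 0, 0, 0, 0, 0]
Σy = 0, Σy² = 2, M = 8
μ = 0/8 = 0,  σ² = 2/8 − (0)² = 1/4
Independent increments: Var[X_14] = 14·σ² = 14·(1/4) = 7/2

7/2


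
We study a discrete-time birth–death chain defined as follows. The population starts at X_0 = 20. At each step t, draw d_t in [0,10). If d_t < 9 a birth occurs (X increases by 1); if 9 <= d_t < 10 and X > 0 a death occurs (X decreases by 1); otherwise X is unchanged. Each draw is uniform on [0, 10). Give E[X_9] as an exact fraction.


136/5

X can drop by at most 1 per step and X_0 = 20 > T = 9, so X_t >= 20 − t >= 11 > 0 for every t <= 9: the floor at 0 (the 'and X > 0' condition) never binds. Hence X_9 = X_0 + Σ_{t<9} Y_t with i.i.d. increments Y_t = y(d_t) ∈ {+1, −1, 0}.
Outcome values over d=0..9: [1, 1, 1, 1, 1, 1, 1, 1, 1, -1]
Σy = 8, Σy² = 10, M = 10
μ = 8/10 = 4/5,  σ² = 10/10 − (4/5)² = 9/25
E[X_9] = 20 + 9·(4/5) = 136/5


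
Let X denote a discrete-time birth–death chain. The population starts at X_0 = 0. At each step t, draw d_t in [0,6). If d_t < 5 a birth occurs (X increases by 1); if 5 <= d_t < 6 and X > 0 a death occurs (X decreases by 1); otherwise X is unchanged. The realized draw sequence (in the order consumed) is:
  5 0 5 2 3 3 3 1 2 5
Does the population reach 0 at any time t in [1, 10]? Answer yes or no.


yes

t=0: X=0, d=5 → hold, X_1=0
t=1: X=0, d=0 → birth, X_2=1
t=2: X=1, d=5 → death, X_3=0
t=3: X=0, d=2 → birth, X_4=1
t=4: X=1, d=3 → birth, X_5=2
t=5: X=2, d=3 → birth, X_6=3
t=6: X=3, d=3 → birth, X_7=4
t=7: X=4, d=1 → birth, X_8=5
t=8: X=5, d=2 → birth, X_9=6
t=9: X=6, d=5 → death, X_10=5


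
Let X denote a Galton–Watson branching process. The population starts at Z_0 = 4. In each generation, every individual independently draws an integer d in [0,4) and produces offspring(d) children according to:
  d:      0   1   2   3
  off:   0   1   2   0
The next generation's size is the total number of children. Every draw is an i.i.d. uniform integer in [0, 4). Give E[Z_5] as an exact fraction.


243/256

Outcome values over d=0..3: [0, 1, 2, 0]
Σy = 3, Σy² = 5, M = 4
μ = 3/4 = 3/4,  σ² = 5/4 − (3/4)² = 11/16
E[Z_0] = 4
E[Z_1] = 3/4·E[Z_0] = 3
E[Z_2] = 3/4·E[Z_1] = 9/4
E[Z_3] = 3/4·E[Z_2] = 27/16
E[Z_4] = 3/4·E[Z_3] = 81/64
E[Z_5] = 3/4·E[Z_4] = 243/256


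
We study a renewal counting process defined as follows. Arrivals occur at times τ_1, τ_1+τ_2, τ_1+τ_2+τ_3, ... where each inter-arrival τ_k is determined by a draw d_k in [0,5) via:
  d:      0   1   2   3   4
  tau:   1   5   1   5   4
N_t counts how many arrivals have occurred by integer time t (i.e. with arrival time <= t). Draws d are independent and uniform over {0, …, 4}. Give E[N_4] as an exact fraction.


531/625

Inter-arrival values over d=0..4: [1, 5, 1, 5, 4]
Each d has probability 1/5, so the pmf of τ is: f(1) = 2/5, f(4) = 1/5, f(5) = 2/5
Renewal equation for m(n) = E[N_n]: condition on τ_1 = k (if k <= n, one arrival plus a fresh copy on the remaining n−k steps): m(n) = F(n) + Σ_{k<=n} f(k)·m(n−k), where F(n) = P(τ <= n) and m(0) = 0
m(1) = F(1) = 2/5
m(2) = F(2) + f(1)·m(1) = 2/5 + 2/5·2/5 = 14/25
m(3) = F(3) + f(1)·m(2) = 2/5 + 2/5·14/25 = 78/125
m(4) = F(4) + f(1)·m(3) = 3/5 + 2/5·78/125 = 531/625
E[N_4] = m(4) = 531/625


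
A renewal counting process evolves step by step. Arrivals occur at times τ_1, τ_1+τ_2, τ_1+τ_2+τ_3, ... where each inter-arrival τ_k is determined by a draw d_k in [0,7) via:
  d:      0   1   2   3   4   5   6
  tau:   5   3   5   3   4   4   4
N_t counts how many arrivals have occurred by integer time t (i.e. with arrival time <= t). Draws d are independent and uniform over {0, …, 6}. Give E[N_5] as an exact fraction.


Inter-arrival values over d=0..6: [5, 3, 5, 3, 4, 4, 4]
Each d has probability 1/7, so the pmf of τ is: f(3) = 2/7, f(4) = 3/7, f(5) = 2/7
Renewal equation for m(n) = E[N_n]: condition on τ_1 = k (if k <= n, one arrival plus a fresh copy on the remaining n−k steps): m(n) = F(n) + Σ_{k<=n} f(k)·m(n−k), where F(n) = P(τ <= n) and m(0) = 0
m(1) = F(1) = 0
m(2) = F(2) = 0
m(3) = F(3) = 2/7
m(4) = F(4) = 5/7
m(5) = F(5) = 1
E[N_5] = m(5) = 1

1


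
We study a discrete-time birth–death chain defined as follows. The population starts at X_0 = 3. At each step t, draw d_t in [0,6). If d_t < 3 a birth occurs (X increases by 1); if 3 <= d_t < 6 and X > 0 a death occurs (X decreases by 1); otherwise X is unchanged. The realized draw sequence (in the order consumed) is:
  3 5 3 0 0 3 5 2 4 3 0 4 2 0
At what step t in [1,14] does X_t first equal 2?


t=0: X=3, d=3 → death, X_1=2
t=1: X=2, d=5 → death, X_2=1
t=2: X=1, d=3 → death, X_3=0
t=3: X=0, d=0 → birth, X_4=1
t=4: X=1, d=0 → birth, X_5=2
t=5: X=2, d=3 → death, X_6=1
t=6: X=1, d=5 → death, X_7=0
t=7: X=0, d=2 → birth, X_8=1
t=8: X=1, d=4 → death, X_9=0
t=9: X=0, d=3 → hold, X_10=0
t=10: X=0, d=0 → birth, X_11=1
t=11: X=1, d=4 → death, X_12=0
t=12: X=0, d=2 → birth, X_13=1
t=13: X=1, d=0 → birth, X_14=2

1


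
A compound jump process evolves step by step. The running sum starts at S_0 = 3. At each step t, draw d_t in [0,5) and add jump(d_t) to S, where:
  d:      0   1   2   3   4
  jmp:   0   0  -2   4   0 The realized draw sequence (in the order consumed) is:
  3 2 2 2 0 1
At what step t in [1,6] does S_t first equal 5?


2

t=0: S=3, d=3, jump=4, S_1=7
t=1: S=7, d=2, jump=-2, S_2=5
t=2: S=5, d=2, jump=-2, S_3=3
t=3: S=3, d=2, jump=-2, S_4=1
t=4: S=1, d=0, jump=0, S_5=1
t=5: S=1, d=1, jump=0, S_6=1


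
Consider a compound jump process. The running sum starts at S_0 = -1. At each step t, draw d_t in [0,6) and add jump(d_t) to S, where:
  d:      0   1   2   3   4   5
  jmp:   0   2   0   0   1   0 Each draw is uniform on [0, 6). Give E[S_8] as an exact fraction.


Outcome values over d=0..5: [0, 2, 0, 0, 1, 0]
Σy = 3, Σy² = 5, M = 6
μ = 3/6 = 1/2,  σ² = 5/6 − (1/2)² = 7/12
E[S_8] = -1 + 8·(1/2) = 3

3


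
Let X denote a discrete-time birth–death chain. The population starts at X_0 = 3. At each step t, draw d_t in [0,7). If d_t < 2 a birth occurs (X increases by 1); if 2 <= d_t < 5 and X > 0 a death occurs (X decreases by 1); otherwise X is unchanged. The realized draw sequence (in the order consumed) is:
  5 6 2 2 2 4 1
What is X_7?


t=0: X=3, d=5 → hold, X_1=3
t=1: X=3, d=6 → hold, X_2=3
t=2: X=3, d=2 → death, X_3=2
t=3: X=2, d=2 → death, X_4=1
t=4: X=1, d=2 → death, X_5=0
t=5: X=0, d=4 → hold, X_6=0
t=6: X=0, d=1 → birth, X_7=1

1


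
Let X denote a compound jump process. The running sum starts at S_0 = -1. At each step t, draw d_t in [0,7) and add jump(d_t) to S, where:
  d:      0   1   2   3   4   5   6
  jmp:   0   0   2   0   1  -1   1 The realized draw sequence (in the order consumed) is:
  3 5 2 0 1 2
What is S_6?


t=0: S=-1, d=3, jump=0, S_1=-1
t=1: S=-1, d=5, jump=-1, S_2=-2
t=2: S=-2, d=2, jump=2, S_3=0
t=3: S=0, d=0, jump=0, S_4=0
t=4: S=0, d=1, jump=0, S_5=0
t=5: S=0, d=2, jump=2, S_6=2

2


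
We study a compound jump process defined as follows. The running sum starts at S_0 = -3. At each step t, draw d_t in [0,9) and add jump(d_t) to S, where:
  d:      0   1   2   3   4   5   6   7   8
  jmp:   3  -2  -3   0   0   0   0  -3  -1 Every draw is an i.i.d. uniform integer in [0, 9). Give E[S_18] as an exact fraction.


-15

Outcome values over d=0..8: [3, -2, -3, 0, 0, 0, 0, -3, -1]
Σy = -6, Σy² = 32, M = 9
μ = -6/9 = -2/3,  σ² = 32/9 − (-2/3)² = 28/9
E[S_18] = -3 + 18·(-2/3) = -15


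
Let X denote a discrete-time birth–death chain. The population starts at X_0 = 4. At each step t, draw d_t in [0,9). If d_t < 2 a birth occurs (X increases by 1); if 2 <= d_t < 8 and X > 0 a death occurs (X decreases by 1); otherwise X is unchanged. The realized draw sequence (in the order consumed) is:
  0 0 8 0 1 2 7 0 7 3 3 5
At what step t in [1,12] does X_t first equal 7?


4

t=0: X=4, d=0 → birth, X_1=5
t=1: X=5, d=0 → birth, X_2=6
t=2: X=6, d=8 → hold, X_3=6
t=3: X=6, d=0 → birth, X_4=7
t=4: X=7, d=1 → birth, X_5=8
t=5: X=8, d=2 → death, X_6=7
t=6: X=7, d=7 → death, X_7=6
t=7: X=6, d=0 → birth, X_8=7
t=8: X=7, d=7 → death, X_9=6
t=9: X=6, d=3 → death, X_10=5
t=10: X=5, d=3 → death, X_11=4
t=11: X=4, d=5 → death, X_12=3


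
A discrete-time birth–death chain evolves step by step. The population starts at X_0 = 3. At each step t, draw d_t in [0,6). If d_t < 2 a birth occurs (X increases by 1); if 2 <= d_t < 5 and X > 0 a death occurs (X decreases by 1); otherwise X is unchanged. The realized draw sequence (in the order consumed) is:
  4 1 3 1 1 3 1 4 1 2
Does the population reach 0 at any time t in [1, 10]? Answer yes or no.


no

t=0: X=3, d=4 → death, X_1=2
t=1: X=2, d=1 → birth, X_2=3
t=2: X=3, d=3 → death, X_3=2
t=3: X=2, d=1 → birth, X_4=3
t=4: X=3, d=1 → birth, X_5=4
t=5: X=4, d=3 → death, X_6=3
t=6: X=3, d=1 → birth, X_7=4
t=7: X=4, d=4 → death, X_8=3
t=8: X=3, d=1 → birth, X_9=4
t=9: X=4, d=2 → death, X_10=3


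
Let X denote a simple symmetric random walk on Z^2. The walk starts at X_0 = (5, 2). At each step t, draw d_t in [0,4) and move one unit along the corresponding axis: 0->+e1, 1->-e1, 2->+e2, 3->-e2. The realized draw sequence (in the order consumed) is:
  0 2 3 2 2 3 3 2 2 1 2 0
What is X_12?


t=0: X=(5, 2), d=0 → +e1, X_1=(6, 2)
t=1: X=(6, 2), d=2 → +e2, X_2=(6, 3)
t=2: X=(6, 3), d=3 → -e2, X_3=(6, 2)
t=3: X=(6, 2), d=2 → +e2, X_4=(6, 3)
t=4: X=(6, 3), d=2 → +e2, X_5=(6, 4)
t=5: X=(6, 4), d=3 → -e2, X_6=(6, 3)
t=6: X=(6, 3), d=3 → -e2, X_7=(6, 2)
t=7: X=(6, 2), d=2 → +e2, X_8=(6, 3)
t=8: X=(6, 3), d=2 → +e2, X_9=(6, 4)
t=9: X=(6, 4), d=1 → -e1, X_10=(5, 4)
t=10: X=(5, 4), d=2 → +e2, X_11=(5, 5)
t=11: X=(5, 5), d=0 → +e1, X_12=(6, 5)

(6, 5)


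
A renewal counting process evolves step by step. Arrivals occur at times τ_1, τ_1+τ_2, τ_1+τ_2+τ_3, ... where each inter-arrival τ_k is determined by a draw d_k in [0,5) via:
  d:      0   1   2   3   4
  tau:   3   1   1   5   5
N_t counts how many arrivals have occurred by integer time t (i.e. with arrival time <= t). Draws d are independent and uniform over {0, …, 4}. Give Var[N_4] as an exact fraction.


Inter-arrival values over d=0..4: [3, 1, 1, 5, 5]
Each d has probability 1/5, so the pmf of τ is: f(1) = 2/5, f(3) = 1/5, f(5) = 2/5
Let p_n(j) = P(N_n = j), with p_0 = [1]. Condition on τ_1: p_n(0) = P(τ > n), and for j >= 1, p_n(j) = Σ_{k<=n} f(k)·p_{n−k}(j−1)
p_1 = [3/5, 2/5]  (j = 0..1)
p_2 = [3/5, 6/25, 4/25]  (j = 0..2)
p_3 = [2/5, 11/25, 12/125, 8/125]  (j = 0..3)
p_4 = [2/5, 7/25, 32/125, 24/625, 16/625]  (j = 0..4)
E[N_4] = Σ j·p_4(j) = 631/625;  E[N_4²] = Σ j²·p_4(j) = 1287/625
Var[N_4] = 1287/625 − (631/625)² = 406214/390625

406214/390625


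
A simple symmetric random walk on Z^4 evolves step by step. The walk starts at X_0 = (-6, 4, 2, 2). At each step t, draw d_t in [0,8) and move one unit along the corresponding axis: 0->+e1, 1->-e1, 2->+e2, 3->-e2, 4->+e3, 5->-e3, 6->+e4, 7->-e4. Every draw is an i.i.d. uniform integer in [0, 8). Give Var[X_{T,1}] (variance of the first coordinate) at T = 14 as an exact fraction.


Outcome values over d=0..7: [1, -1, 0, 0, 0, 0, 0, 0]
Σy = 0, Σy² = 2, M = 8
μ = 0/8 = 0,  σ² = 2/8 − (0)² = 1/4
Independent increments: Var[X_14] = 14·σ² = 14·(1/4) = 7/2

7/2


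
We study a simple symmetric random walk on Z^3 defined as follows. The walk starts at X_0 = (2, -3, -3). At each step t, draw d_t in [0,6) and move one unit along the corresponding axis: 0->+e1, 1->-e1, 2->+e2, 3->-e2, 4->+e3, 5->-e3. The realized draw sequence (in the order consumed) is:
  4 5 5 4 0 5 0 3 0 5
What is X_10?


t=0: X=(2, -3, -3), d=4 → +e3, X_1=(2, -3, -2)
t=1: X=(2, -3, -2), d=5 → -e3, X_2=(2, -3, -3)
t=2: X=(2, -3, -3), d=5 → -e3, X_3=(2, -3, -4)
t=3: X=(2, -3, -4), d=4 → +e3, X_4=(2, -3, -3)
t=4: X=(2, -3, -3), d=0 → +e1, X_5=(3, -3, -3)
t=5: X=(3, -3, -3), d=5 → -e3, X_6=(3, -3, -4)
t=6: X=(3, -3, -4), d=0 → +e1, X_7=(4, -3, -4)
t=7: X=(4, -3, -4), d=3 → -e2, X_8=(4, -4, -4)
t=8: X=(4, -4, -4), d=0 → +e1, X_9=(5, -4, -4)
t=9: X=(5, -4, -4), d=5 → -e3, X_10=(5, -4, -5)

(5, -4, -5)


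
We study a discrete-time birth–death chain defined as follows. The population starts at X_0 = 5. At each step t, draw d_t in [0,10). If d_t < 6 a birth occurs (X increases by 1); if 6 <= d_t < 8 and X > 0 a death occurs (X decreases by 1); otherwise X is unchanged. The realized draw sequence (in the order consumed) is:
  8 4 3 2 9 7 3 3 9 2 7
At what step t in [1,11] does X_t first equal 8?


t=0: X=5, d=8 → hold, X_1=5
t=1: X=5, d=4 → birth, X_2=6
t=2: X=6, d=3 → birth, X_3=7
t=3: X=7, d=2 → birth, X_4=8
t=4: X=8, d=9 → hold, X_5=8
t=5: X=8, d=7 → death, X_6=7
t=6: X=7, d=3 → birth, X_7=8
t=7: X=8, d=3 → birth, X_8=9
t=8: X=9, d=9 → hold, X_9=9
t=9: X=9, d=2 → birth, X_10=10
t=10: X=10, d=7 → death, X_11=9

4


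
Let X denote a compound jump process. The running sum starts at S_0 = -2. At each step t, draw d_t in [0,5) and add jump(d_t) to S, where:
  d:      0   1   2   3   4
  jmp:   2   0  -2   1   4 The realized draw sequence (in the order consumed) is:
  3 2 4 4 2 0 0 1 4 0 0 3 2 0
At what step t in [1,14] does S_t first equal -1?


1

t=0: S=-2, d=3, jump=1, S_1=-1
t=1: S=-1, d=2, jump=-2, S_2=-3
t=2: S=-3, d=4, jump=4, S_3=1
t=3: S=1, d=4, jump=4, S_4=5
t=4: S=5, d=2, jump=-2, S_5=3
t=5: S=3, d=0, jump=2, S_6=5
t=6: S=5, d=0, jump=2, S_7=7
t=7: S=7, d=1, jump=0, S_8=7
t=8: S=7, d=4, jump=4, S_9=11
t=9: S=11, d=0, jump=2, S_10=13
t=10: S=13, d=0, jump=2, S_11=15
t=11: S=15, d=3, jump=1, S_12=16
t=12: S=16, d=2, jump=-2, S_13=14
t=13: S=14, d=0, jump=2, S_14=16


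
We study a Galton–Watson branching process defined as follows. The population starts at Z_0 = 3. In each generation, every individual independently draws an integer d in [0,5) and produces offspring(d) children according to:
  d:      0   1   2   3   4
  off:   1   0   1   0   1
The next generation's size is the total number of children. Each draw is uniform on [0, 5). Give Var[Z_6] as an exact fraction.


32577552/244140625

Outcome values over d=0..4: [1, 0, 1, 0, 1]
Σy = 3, Σy² = 3, M = 5
μ = 3/5 = 3/5,  σ² = 3/5 − (3/5)² = 6/25
V_0 = 0, E_0 = 3
V_1 = 6/25·E_0 + (3/5)²·V_0 = 18/25;  E_1 = 9/5
V_2 = 6/25·E_1 + (3/5)²·V_1 = 432/625;  E_2 = 27/25
V_3 = 6/25·E_2 + (3/5)²·V_2 = 7938/15625;  E_3 = 81/125
V_4 = 6/25·E_3 + (3/5)²·V_3 = 132192/390625;  E_4 = 243/625
V_5 = 6/25·E_4 + (3/5)²·V_4 = 2100978/9765625;  E_5 = 729/3125
V_6 = 6/25·E_5 + (3/5)²·V_5 = 32577552/244140625;  E_6 = 2187/15625


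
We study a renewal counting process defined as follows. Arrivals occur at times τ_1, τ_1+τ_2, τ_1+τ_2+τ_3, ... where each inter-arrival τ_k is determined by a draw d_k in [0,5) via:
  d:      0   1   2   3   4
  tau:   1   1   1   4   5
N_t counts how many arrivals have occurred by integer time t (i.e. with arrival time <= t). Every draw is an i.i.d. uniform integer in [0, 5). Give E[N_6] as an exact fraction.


39469/15625

Inter-arrival values over d=0..4: [1, 1, 1, 4, 5]
Each d has probability 1/5, so the pmf of τ is: f(1) = 3/5, f(4) = 1/5, f(5) = 1/5
Renewal equation for m(n) = E[N_n]: condition on τ_1 = k (if k <= n, one arrival plus a fresh copy on the remaining n−k steps): m(n) = F(n) + Σ_{k<=n} f(k)·m(n−k), where F(n) = P(τ <= n) and m(0) = 0
m(1) = F(1) = 3/5
m(2) = F(2) + f(1)·m(1) = 3/5 + 3/5·3/5 = 24/25
m(3) = F(3) + f(1)·m(2) = 3/5 + 3/5·24/25 = 147/125
m(4) = F(4) + f(1)·m(3) = 4/5 + 3/5·147/125 = 941/625
m(5) = F(5) + f(1)·m(4) + f(4)·m(1) = 1 + 3/5·941/625 + 1/5·3/5 = 6323/3125
m(6) = F(6) + f(1)·m(5) + f(4)·m(2) + f(5)·m(1) = 1 + 3/5·6323/3125 + 1/5·24/25 + 1/5·3/5 = 39469/15625
E[N_6] = m(6) = 39469/15625
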